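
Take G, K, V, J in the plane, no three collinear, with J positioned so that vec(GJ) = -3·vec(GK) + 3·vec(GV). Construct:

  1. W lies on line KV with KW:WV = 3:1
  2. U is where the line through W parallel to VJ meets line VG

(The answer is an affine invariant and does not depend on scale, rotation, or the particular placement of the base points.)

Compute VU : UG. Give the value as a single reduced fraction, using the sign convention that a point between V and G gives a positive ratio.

Choose coordinates G = (0, 0), K = (1, 0), V = (0, 1), J = (-3, 3).
1. W lies on line KV with KW:WV = 3:1 ⇒ W = (1/4, 3/4)
2. U is where the line through W parallel to VJ meets line VG ⇒ U = (0, 11/12)
U = V + t·(G−V) with t = 1/12, so VU:UG = t:(1−t) = 1/12:11/12

VU:UG = 1/11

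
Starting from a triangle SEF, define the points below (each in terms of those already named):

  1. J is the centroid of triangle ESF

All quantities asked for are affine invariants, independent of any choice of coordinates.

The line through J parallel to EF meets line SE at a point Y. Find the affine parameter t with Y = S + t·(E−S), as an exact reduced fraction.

Choose coordinates S = (0, 0), E = (1, 0), F = (0, 1).
1. J is the centroid of triangle ESF ⇒ J = (1/3, 1/3)
through J parallel to EF: direction (-1, 1); meets SE at Y = (2/3, 0)
Y = S + t·(E−S) with t = 2/3

t = 2/3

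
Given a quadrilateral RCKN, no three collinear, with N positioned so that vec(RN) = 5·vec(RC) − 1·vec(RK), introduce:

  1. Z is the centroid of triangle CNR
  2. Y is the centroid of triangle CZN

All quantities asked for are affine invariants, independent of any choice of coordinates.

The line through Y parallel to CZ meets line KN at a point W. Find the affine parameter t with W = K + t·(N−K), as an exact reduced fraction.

t = 5/3

Work in coordinates with R = (0, 0), C = (1, 0), K = (0, 1), N = (5, -1).
1. Z is the centroid of triangle CNR ⇒ Z = (2, -1/3)
2. Y is the centroid of triangle CZN ⇒ Y = (8/3, -4/9)
through Y parallel to CZ: direction (1, -1/3); meets KN at W = (25/3, -7/3)
W = K + t·(N−K) with t = 5/3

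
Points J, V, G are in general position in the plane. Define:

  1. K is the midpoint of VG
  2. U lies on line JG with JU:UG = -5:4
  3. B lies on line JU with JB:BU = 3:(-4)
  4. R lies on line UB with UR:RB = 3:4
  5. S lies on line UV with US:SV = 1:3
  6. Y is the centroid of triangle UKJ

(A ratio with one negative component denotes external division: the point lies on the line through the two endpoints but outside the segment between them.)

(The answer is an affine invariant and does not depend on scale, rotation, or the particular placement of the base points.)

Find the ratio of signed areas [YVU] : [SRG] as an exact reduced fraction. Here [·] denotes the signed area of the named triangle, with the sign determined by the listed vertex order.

[YVU]:[SRG] = -49/24

Set J = (0, 0), V = (1, 0), G = (0, 1); any affine frame gives the same invariant.
1. K is the midpoint of VG ⇒ K = (1/2, 1/2)
2. U lies on line JG with JU:UG = -5:4 ⇒ U = (0, 5)
3. B lies on line JU with JB:BU = 3:(-4) ⇒ B = (0, -15)
4. R lies on line UB with UR:RB = 3:4 ⇒ R = (0, -25/7)
5. S lies on line UV with US:SV = 1:3 ⇒ S = (1/4, 15/4)
6. Y is the centroid of triangle UKJ ⇒ Y = (1/6, 11/6)
2·[YVU] = 7/3, 2·[SRG] = -8/7
[YVU]:[SRG] = 7/3:-8/7 = -49/24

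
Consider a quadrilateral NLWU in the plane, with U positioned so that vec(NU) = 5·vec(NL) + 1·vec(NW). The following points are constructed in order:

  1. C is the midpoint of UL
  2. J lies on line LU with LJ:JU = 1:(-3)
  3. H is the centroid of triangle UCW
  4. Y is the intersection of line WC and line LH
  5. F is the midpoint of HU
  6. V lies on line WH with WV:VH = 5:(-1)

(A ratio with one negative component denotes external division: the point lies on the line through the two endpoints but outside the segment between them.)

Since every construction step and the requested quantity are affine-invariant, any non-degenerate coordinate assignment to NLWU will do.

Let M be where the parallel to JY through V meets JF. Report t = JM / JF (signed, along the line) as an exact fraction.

Work in coordinates with N = (0, 0), L = (1, 0), W = (0, 1), U = (5, 1).
1. C is the midpoint of UL ⇒ C = (3, 1/2)
2. J lies on line LU with LJ:JU = 1:(-3) ⇒ J = (-1, -1/2)
3. H is the centroid of triangle UCW ⇒ H = (8/3, 5/6)
4. Y is the intersection of line WC and line LH ⇒ Y = (9/4, 5/8)
5. F is the midpoint of HU ⇒ F = (23/6, 11/12)
6. V lies on line WH with WV:VH = 5:(-1) ⇒ V = (10/3, 19/24)
through V parallel to JY: direction (13/4, 9/8); meets JF at M = (281/96, 125/192)
M = J + t·(F−J) with t = 13/16

t = 13/16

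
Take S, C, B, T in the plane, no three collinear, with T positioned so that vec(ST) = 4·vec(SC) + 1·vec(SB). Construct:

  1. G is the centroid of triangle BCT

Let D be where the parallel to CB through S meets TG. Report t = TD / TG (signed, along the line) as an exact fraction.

t = 15/8

Work in coordinates with S = (0, 0), C = (1, 0), B = (0, 1), T = (4, 1).
1. G is the centroid of triangle BCT ⇒ G = (5/3, 2/3)
through S parallel to CB: direction (-1, 1); meets TG at D = (-3/8, 3/8)
D = T + t·(G−T) with t = 15/8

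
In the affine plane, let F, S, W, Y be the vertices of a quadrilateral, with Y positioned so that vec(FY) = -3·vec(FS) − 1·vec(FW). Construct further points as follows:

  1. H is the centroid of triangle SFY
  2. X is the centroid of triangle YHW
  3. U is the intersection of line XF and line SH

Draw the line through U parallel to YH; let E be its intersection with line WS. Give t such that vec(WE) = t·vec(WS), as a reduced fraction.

t = 19/18

Assign F = (0, 0), S = (1, 0), W = (0, 1), Y = (-3, -1) — the answer is frame-independent, so this choice is without loss of generality.
1. H is the centroid of triangle SFY ⇒ H = (-2/3, -1/3)
2. X is the centroid of triangle YHW ⇒ X = (-11/9, -1/9)
3. U is the intersection of line XF and line SH ⇒ U = (11/6, 1/6)
through U parallel to YH: direction (7/3, 2/3); meets WS at E = (19/18, -1/18)
E = W + t·(S−W) with t = 19/18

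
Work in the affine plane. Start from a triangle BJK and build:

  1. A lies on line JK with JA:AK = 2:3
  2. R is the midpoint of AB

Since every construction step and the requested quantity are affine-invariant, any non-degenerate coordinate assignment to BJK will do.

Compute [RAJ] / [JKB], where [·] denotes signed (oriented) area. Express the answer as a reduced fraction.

Work in coordinates with B = (0, 0), J = (1, 0), K = (0, 1).
1. A lies on line JK with JA:AK = 2:3 ⇒ A = (3/5, 2/5)
2. R is the midpoint of AB ⇒ R = (3/10, 1/5)
2·[RAJ] = -1/5, 2·[JKB] = 1
[RAJ]:[JKB] = -1/5:1 = -1/5

[RAJ]:[JKB] = -1/5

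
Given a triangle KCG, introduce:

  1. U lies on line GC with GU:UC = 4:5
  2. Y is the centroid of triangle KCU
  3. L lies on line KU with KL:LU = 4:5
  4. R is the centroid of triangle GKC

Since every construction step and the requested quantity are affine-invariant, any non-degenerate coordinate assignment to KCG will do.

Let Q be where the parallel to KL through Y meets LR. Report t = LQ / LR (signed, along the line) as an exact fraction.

t = 5

Set K = (0, 0), C = (1, 0), G = (0, 1); any affine frame gives the same invariant.
1. U lies on line GC with GU:UC = 4:5 ⇒ U = (4/9, 5/9)
2. Y is the centroid of triangle KCU ⇒ Y = (13/27, 5/27)
3. L lies on line KU with KL:LU = 4:5 ⇒ L = (16/81, 20/81)
4. R is the centroid of triangle GKC ⇒ R = (1/3, 1/3)
through Y parallel to KL: direction (16/81, 20/81); meets LR at Q = (71/81, 55/81)
Q = L + t·(R−L) with t = 5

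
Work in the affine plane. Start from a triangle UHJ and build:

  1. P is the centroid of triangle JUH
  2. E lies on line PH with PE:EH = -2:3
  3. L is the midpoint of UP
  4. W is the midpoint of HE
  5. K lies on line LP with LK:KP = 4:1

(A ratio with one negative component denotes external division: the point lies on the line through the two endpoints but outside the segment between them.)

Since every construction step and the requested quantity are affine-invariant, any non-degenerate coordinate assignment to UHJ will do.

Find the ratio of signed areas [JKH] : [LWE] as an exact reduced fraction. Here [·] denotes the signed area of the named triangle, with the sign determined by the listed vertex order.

Work in coordinates with U = (0, 0), H = (1, 0), J = (0, 1).
1. P is the centroid of triangle JUH ⇒ P = (1/3, 1/3)
2. E lies on line PH with PE:EH = -2:3 ⇒ E = (-1, 1)
3. L is the midpoint of UP ⇒ L = (1/6, 1/6)
4. W is the midpoint of HE ⇒ W = (0, 1/2)
5. K lies on line LP with LK:KP = 4:1 ⇒ K = (3/10, 3/10)
2·[JKH] = 2/5, 2·[LWE] = 1/4
[JKH]:[LWE] = 2/5:1/4 = 8/5

[JKH]:[LWE] = 8/5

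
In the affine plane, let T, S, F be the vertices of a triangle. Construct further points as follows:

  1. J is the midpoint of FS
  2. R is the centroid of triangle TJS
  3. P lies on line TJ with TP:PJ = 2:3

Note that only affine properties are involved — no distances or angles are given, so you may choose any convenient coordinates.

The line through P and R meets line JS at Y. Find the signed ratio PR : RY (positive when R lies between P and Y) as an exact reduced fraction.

PR:RY = 4/5

Set T = (0, 0), S = (1, 0), F = (0, 1); any affine frame gives the same invariant.
1. J is the midpoint of FS ⇒ J = (1/2, 1/2)
2. R is the centroid of triangle TJS ⇒ R = (1/2, 1/6)
3. P lies on line TJ with TP:PJ = 2:3 ⇒ P = (1/5, 1/5)
line PR meets JS at Y = (7/8, 1/8)
R = P + t·(Y−P) with t = 4/9, so PR:RY = 4/9:5/9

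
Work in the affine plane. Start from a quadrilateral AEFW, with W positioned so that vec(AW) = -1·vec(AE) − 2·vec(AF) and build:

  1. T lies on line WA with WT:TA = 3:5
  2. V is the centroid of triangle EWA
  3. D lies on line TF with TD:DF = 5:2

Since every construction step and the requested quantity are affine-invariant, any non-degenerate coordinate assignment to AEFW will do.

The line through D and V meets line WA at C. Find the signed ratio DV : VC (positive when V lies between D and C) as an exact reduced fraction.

DV:VC = -29/14

Set A = (0, 0), E = (1, 0), F = (0, 1), W = (-1, -2); any affine frame gives the same invariant.
1. T lies on line WA with WT:TA = 3:5 ⇒ T = (-5/8, -5/4)
2. V is the centroid of triangle EWA ⇒ V = (0, -2/3)
3. D lies on line TF with TD:DF = 5:2 ⇒ D = (-5/28, 5/14)
line DV meets WA at C = (-5/58, -5/29)
V = D + t·(C−D) with t = 29/15, so DV:VC = 29/15:-14/15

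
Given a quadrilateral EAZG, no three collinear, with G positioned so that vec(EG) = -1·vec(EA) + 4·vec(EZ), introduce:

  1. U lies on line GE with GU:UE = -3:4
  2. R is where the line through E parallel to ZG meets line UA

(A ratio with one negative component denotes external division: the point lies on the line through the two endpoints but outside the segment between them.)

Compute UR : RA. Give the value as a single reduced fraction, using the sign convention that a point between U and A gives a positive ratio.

Choose coordinates E = (0, 0), A = (1, 0), Z = (0, 1), G = (-1, 4).
1. U lies on line GE with GU:UE = -3:4 ⇒ U = (-4, 16)
2. R is where the line through E parallel to ZG meets line UA ⇒ R = (16, -48)
R = U + t·(A−U) with t = 4, so UR:RA = t:(1−t) = 4:-3

UR:RA = -4/3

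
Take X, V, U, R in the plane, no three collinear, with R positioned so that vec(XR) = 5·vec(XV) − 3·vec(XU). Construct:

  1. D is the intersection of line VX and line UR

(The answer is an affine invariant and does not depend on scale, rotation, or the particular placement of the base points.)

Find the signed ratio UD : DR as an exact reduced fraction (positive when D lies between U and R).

Set X = (0, 0), V = (1, 0), U = (0, 1), R = (5, -3); any affine frame gives the same invariant.
1. D is the intersection of line VX and line UR ⇒ D = (5/4, 0)
D = U + t·(R−U) with t = 1/4, so UD:DR = t:(1−t) = 1/4:3/4

UD:DR = 1/3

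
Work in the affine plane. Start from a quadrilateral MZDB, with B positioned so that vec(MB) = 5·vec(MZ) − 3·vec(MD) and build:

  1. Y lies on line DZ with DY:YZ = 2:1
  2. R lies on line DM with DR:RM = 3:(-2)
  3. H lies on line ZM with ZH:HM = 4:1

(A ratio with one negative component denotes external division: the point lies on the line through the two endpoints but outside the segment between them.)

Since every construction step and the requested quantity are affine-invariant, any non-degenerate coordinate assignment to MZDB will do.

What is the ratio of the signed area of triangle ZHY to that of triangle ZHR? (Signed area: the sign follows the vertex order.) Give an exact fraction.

Choose coordinates M = (0, 0), Z = (1, 0), D = (0, 1), B = (5, -3).
1. Y lies on line DZ with DY:YZ = 2:1 ⇒ Y = (2/3, 1/3)
2. R lies on line DM with DR:RM = 3:(-2) ⇒ R = (0, -2)
3. H lies on line ZM with ZH:HM = 4:1 ⇒ H = (1/5, 0)
2·[ZHY] = -4/15, 2·[ZHR] = 8/5
[ZHY]:[ZHR] = -4/15:8/5 = -1/6

[ZHY]:[ZHR] = -1/6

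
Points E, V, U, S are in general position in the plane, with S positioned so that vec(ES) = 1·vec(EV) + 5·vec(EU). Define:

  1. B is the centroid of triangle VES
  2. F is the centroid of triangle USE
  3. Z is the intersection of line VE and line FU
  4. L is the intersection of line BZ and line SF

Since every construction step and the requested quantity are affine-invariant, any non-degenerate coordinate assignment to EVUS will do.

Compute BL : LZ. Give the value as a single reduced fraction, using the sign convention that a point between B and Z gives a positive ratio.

Set E = (0, 0), V = (1, 0), U = (0, 1), S = (1, 5); any affine frame gives the same invariant.
1. B is the centroid of triangle VES ⇒ B = (2/3, 5/3)
2. F is the centroid of triangle USE ⇒ F = (1/3, 2)
3. Z is the intersection of line VE and line FU ⇒ Z = (-1/3, 0)
4. L is the intersection of line BZ and line SF ⇒ L = (1/51, 10/17)
L = B + t·(Z−B) with t = 11/17, so BL:LZ = t:(1−t) = 11/17:6/17

BL:LZ = 11/6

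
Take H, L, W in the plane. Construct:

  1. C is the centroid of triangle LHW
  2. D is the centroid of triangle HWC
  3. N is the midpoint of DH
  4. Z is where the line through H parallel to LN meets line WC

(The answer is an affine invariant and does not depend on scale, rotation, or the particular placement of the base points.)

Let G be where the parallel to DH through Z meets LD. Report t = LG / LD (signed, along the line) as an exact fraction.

t = 2/5

Choose coordinates H = (0, 0), L = (1, 0), W = (0, 1).
1. C is the centroid of triangle LHW ⇒ C = (1/3, 1/3)
2. D is the centroid of triangle HWC ⇒ D = (1/9, 4/9)
3. N is the midpoint of DH ⇒ N = (1/18, 2/9)
4. Z is where the line through H parallel to LN meets line WC ⇒ Z = (17/30, -2/15)
through Z parallel to DH: direction (-1/9, -4/9); meets LD at G = (29/45, 8/45)
G = L + t·(D−L) with t = 2/5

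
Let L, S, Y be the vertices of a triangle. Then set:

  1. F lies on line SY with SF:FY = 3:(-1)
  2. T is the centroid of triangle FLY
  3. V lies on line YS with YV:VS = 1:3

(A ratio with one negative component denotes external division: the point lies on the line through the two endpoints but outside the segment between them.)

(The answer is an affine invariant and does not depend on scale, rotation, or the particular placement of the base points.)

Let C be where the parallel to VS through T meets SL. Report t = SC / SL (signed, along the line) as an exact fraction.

t = 1/3

Set L = (0, 0), S = (1, 0), Y = (0, 1); any affine frame gives the same invariant.
1. F lies on line SY with SF:FY = 3:(-1) ⇒ F = (-1/2, 3/2)
2. T is the centroid of triangle FLY ⇒ T = (-1/6, 5/6)
3. V lies on line YS with YV:VS = 1:3 ⇒ V = (1/4, 3/4)
through T parallel to VS: direction (3/4, -3/4); meets SL at C = (2/3, 0)
C = S + t·(L−S) with t = 1/3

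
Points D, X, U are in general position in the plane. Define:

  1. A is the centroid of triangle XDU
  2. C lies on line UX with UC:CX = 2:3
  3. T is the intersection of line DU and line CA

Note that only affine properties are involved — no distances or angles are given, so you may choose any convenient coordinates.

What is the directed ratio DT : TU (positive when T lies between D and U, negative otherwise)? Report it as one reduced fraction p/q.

Assign D = (0, 0), X = (1, 0), U = (0, 1) — the answer is frame-independent, so this choice is without loss of generality.
1. A is the centroid of triangle XDU ⇒ A = (1/3, 1/3)
2. C lies on line UX with UC:CX = 2:3 ⇒ C = (2/5, 3/5)
3. T is the intersection of line DU and line CA ⇒ T = (0, -1)
T = D + t·(U−D) with t = -1, so DT:TU = t:(1−t) = -1:2

DT:TU = -1/2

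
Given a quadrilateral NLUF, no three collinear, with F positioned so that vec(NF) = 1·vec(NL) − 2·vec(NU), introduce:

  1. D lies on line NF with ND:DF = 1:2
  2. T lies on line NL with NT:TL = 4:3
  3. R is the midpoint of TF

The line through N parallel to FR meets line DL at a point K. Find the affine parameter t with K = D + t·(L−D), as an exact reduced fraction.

t = -4/17

Assign N = (0, 0), L = (1, 0), U = (0, 1), F = (1, -2) — the answer is frame-independent, so this choice is without loss of generality.
1. D lies on line NF with ND:DF = 1:2 ⇒ D = (1/3, -2/3)
2. T lies on line NL with NT:TL = 4:3 ⇒ T = (4/7, 0)
3. R is the midpoint of TF ⇒ R = (11/14, -1)
through N parallel to FR: direction (-3/14, 1); meets DL at K = (3/17, -14/17)
K = D + t·(L−D) with t = -4/17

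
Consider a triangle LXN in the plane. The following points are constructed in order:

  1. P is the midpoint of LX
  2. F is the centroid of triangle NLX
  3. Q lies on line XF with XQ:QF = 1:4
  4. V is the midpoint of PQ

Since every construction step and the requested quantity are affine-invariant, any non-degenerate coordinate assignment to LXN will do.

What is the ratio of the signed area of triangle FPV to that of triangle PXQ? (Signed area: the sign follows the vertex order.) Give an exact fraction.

[FPV]:[PXQ] = 2

Assign L = (0, 0), X = (1, 0), N = (0, 1) — the answer is frame-independent, so this choice is without loss of generality.
1. P is the midpoint of LX ⇒ P = (1/2, 0)
2. F is the centroid of triangle NLX ⇒ F = (1/3, 1/3)
3. Q lies on line XF with XQ:QF = 1:4 ⇒ Q = (13/15, 1/15)
4. V is the midpoint of PQ ⇒ V = (41/60, 1/30)
2·[FPV] = 1/15, 2·[PXQ] = 1/30
[FPV]:[PXQ] = 1/15:1/30 = 2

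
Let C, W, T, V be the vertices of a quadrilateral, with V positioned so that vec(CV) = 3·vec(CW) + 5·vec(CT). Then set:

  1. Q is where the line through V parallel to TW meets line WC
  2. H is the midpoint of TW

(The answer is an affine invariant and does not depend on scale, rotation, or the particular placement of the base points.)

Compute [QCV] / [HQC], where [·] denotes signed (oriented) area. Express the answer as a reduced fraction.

[QCV]:[HQC] = 10

Assign C = (0, 0), W = (1, 0), T = (0, 1), V = (3, 5) — the answer is frame-independent, so this choice is without loss of generality.
1. Q is where the line through V parallel to TW meets line WC ⇒ Q = (8, 0)
2. H is the midpoint of TW ⇒ H = (1/2, 1/2)
2·[QCV] = -40, 2·[HQC] = -4
[QCV]:[HQC] = -40:-4 = 10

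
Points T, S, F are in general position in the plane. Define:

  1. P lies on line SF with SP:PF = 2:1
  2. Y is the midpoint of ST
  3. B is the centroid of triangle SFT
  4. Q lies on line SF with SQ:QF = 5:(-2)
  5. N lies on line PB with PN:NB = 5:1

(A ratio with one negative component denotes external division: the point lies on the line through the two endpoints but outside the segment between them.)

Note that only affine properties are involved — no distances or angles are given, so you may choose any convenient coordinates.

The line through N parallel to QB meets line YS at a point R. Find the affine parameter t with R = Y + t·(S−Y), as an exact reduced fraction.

Set T = (0, 0), S = (1, 0), F = (0, 1); any affine frame gives the same invariant.
1. P lies on line SF with SP:PF = 2:1 ⇒ P = (1/3, 2/3)
2. Y is the midpoint of ST ⇒ Y = (1/2, 0)
3. B is the centroid of triangle SFT ⇒ B = (1/3, 1/3)
4. Q lies on line SF with SQ:QF = 5:(-2) ⇒ Q = (-2/3, 5/3)
5. N lies on line PB with PN:NB = 5:1 ⇒ N = (1/3, 7/18)
through N parallel to QB: direction (1, -4/3); meets YS at R = (5/8, 0)
R = Y + t·(S−Y) with t = 1/4

t = 1/4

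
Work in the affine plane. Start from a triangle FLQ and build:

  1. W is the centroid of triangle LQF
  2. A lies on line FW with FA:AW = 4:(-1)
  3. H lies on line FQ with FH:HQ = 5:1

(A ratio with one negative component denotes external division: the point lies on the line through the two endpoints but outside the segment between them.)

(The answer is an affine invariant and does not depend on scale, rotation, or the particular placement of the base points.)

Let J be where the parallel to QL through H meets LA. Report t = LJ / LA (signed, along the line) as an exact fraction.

t = 3/2

Set F = (0, 0), L = (1, 0), Q = (0, 1); any affine frame gives the same invariant.
1. W is the centroid of triangle LQF ⇒ W = (1/3, 1/3)
2. A lies on line FW with FA:AW = 4:(-1) ⇒ A = (4/9, 4/9)
3. H lies on line FQ with FH:HQ = 5:1 ⇒ H = (0, 5/6)
through H parallel to QL: direction (1, -1); meets LA at J = (1/6, 2/3)
J = L + t·(A−L) with t = 3/2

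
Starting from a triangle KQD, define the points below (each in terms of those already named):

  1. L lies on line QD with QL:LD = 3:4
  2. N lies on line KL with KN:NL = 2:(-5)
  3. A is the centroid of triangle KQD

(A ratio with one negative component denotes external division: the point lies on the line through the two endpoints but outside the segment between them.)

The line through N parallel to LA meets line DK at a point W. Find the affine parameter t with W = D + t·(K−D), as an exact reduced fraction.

Assign K = (0, 0), Q = (1, 0), D = (0, 1) — the answer is frame-independent, so this choice is without loss of generality.
1. L lies on line QD with QL:LD = 3:4 ⇒ L = (4/7, 3/7)
2. N lies on line KL with KN:NL = 2:(-5) ⇒ N = (-8/21, -2/7)
3. A is the centroid of triangle KQD ⇒ A = (1/3, 1/3)
through N parallel to LA: direction (-5/21, -2/21); meets DK at W = (0, -2/15)
W = D + t·(K−D) with t = 17/15

t = 17/15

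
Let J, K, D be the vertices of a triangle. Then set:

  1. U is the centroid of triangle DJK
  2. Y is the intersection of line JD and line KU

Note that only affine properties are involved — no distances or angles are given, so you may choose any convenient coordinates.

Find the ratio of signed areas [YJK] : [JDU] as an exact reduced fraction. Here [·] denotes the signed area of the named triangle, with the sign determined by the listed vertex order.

Set J = (0, 0), K = (1, 0), D = (0, 1); any affine frame gives the same invariant.
1. U is the centroid of triangle DJK ⇒ U = (1/3, 1/3)
2. Y is the intersection of line JD and line KU ⇒ Y = (0, 1/2)
2·[YJK] = 1/2, 2·[JDU] = -1/3
[YJK]:[JDU] = 1/2:-1/3 = -3/2

[YJK]:[JDU] = -3/2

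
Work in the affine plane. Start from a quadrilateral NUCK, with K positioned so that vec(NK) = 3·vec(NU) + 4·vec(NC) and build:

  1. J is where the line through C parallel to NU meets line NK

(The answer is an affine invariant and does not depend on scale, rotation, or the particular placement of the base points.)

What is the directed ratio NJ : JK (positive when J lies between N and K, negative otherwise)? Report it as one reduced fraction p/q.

NJ:JK = 1/3

Work in coordinates with N = (0, 0), U = (1, 0), C = (0, 1), K = (3, 4).
1. J is where the line through C parallel to NU meets line NK ⇒ J = (3/4, 1)
J = N + t·(K−N) with t = 1/4, so NJ:JK = t:(1−t) = 1/4:3/4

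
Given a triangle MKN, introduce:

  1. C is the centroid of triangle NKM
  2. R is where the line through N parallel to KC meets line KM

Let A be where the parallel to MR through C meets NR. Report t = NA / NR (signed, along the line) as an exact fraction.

Work in coordinates with M = (0, 0), K = (1, 0), N = (0, 1).
1. C is the centroid of triangle NKM ⇒ C = (1/3, 1/3)
2. R is where the line through N parallel to KC meets line KM ⇒ R = (2, 0)
through C parallel to MR: direction (2, 0); meets NR at A = (4/3, 1/3)
A = N + t·(R−N) with t = 2/3

t = 2/3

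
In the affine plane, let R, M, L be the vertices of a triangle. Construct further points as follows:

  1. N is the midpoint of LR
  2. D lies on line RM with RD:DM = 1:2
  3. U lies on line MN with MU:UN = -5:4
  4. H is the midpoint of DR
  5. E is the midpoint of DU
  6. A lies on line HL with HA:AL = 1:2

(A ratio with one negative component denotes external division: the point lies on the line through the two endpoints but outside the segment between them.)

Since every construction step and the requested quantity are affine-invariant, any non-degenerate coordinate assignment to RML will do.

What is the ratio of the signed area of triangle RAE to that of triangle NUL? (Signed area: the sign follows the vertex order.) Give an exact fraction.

[RAE]:[NUL] = -3/8

Choose coordinates R = (0, 0), M = (1, 0), L = (0, 1).
1. N is the midpoint of LR ⇒ N = (0, 1/2)
2. D lies on line RM with RD:DM = 1:2 ⇒ D = (1/3, 0)
3. U lies on line MN with MU:UN = -5:4 ⇒ U = (-4, 5/2)
4. H is the midpoint of DR ⇒ H = (1/6, 0)
5. E is the midpoint of DU ⇒ E = (-11/6, 5/4)
6. A lies on line HL with HA:AL = 1:2 ⇒ A = (1/9, 1/3)
2·[RAE] = 3/4, 2·[NUL] = -2
[RAE]:[NUL] = 3/4:-2 = -3/8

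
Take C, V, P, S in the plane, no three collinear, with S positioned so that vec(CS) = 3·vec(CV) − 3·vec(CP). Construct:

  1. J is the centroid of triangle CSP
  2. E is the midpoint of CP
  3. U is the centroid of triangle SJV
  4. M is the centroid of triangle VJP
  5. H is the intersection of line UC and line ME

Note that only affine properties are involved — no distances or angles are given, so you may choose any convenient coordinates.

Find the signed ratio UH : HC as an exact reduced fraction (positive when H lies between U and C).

Assign C = (0, 0), V = (1, 0), P = (0, 1), S = (3, -3) — the answer is frame-independent, so this choice is without loss of generality.
1. J is the centroid of triangle CSP ⇒ J = (1, -2/3)
2. E is the midpoint of CP ⇒ E = (0, 1/2)
3. U is the centroid of triangle SJV ⇒ U = (5/3, -11/9)
4. M is the centroid of triangle VJP ⇒ M = (2/3, 1/9)
5. H is the intersection of line UC and line ME ⇒ H = (-10/3, 22/9)
H = U + t·(C−U) with t = 3, so UH:HC = t:(1−t) = 3:-2

UH:HC = -3/2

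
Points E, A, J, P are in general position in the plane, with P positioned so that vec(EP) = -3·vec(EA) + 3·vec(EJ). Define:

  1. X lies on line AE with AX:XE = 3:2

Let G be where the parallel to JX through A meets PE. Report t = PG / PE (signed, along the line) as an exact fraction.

t = 14/9

Assign E = (0, 0), A = (1, 0), J = (0, 1), P = (-3, 3) — the answer is frame-independent, so this choice is without loss of generality.
1. X lies on line AE with AX:XE = 3:2 ⇒ X = (2/5, 0)
through A parallel to JX: direction (2/5, -1); meets PE at G = (5/3, -5/3)
G = P + t·(E−P) with t = 14/9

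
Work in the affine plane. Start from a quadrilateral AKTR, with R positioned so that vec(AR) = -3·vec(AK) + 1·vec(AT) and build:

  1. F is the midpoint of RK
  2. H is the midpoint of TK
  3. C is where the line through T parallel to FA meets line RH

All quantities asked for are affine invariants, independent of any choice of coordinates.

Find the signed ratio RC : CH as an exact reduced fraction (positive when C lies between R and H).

RC:CH = -6

Work in coordinates with A = (0, 0), K = (1, 0), T = (0, 1), R = (-3, 1).
1. F is the midpoint of RK ⇒ F = (-1, 1/2)
2. H is the midpoint of TK ⇒ H = (1/2, 1/2)
3. C is where the line through T parallel to FA meets line RH ⇒ C = (6/5, 2/5)
C = R + t·(H−R) with t = 6/5, so RC:CH = t:(1−t) = 6/5:-1/5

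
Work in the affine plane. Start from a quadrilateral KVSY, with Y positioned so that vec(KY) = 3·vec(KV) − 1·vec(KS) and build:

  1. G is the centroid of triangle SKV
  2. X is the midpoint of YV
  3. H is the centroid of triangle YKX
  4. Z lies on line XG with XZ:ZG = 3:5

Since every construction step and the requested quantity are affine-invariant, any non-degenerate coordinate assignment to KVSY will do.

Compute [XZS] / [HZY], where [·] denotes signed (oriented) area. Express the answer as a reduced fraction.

Work in coordinates with K = (0, 0), V = (1, 0), S = (0, 1), Y = (3, -1).
1. G is the centroid of triangle SKV ⇒ G = (1/3, 1/3)
2. X is the midpoint of YV ⇒ X = (2, -1/2)
3. H is the centroid of triangle YKX ⇒ H = (5/3, -1/2)
4. Z lies on line XG with XZ:ZG = 3:5 ⇒ Z = (11/8, -3/16)
2·[XZS] = -5/16, 2·[HZY] = -13/48
[XZS]:[HZY] = -5/16:-13/48 = 15/13

[XZS]:[HZY] = 15/13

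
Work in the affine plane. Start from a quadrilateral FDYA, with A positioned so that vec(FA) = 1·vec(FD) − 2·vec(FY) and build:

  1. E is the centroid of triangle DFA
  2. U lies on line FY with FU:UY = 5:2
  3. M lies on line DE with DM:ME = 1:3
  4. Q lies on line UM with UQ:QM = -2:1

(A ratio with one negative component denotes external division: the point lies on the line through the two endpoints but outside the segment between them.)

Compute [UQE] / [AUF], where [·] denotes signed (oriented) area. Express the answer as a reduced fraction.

[UQE]:[AUF] = -19/10

Set F = (0, 0), D = (1, 0), Y = (0, 1), A = (1, -2); any affine frame gives the same invariant.
1. E is the centroid of triangle DFA ⇒ E = (2/3, -2/3)
2. U lies on line FY with FU:UY = 5:2 ⇒ U = (0, 5/7)
3. M lies on line DE with DM:ME = 1:3 ⇒ M = (11/12, -1/6)
4. Q lies on line UM with UQ:QM = -2:1 ⇒ Q = (11/6, -22/21)
2·[UQE] = -19/14, 2·[AUF] = 5/7
[UQE]:[AUF] = -19/14:5/7 = -19/10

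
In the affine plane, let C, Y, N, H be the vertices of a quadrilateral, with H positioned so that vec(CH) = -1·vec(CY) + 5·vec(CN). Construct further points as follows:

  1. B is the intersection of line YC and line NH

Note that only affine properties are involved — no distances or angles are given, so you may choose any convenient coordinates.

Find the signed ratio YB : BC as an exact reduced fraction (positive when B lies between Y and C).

YB:BC = 3

Assign C = (0, 0), Y = (1, 0), N = (0, 1), H = (-1, 5) — the answer is frame-independent, so this choice is without loss of generality.
1. B is the intersection of line YC and line NH ⇒ B = (1/4, 0)
B = Y + t·(C−Y) with t = 3/4, so YB:BC = t:(1−t) = 3/4:1/4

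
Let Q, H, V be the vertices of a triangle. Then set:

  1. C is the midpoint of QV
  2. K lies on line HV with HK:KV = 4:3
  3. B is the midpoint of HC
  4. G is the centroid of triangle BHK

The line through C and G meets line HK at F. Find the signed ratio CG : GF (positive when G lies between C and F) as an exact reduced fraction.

Set Q = (0, 0), H = (1, 0), V = (0, 1); any affine frame gives the same invariant.
1. C is the midpoint of QV ⇒ C = (0, 1/2)
2. K lies on line HV with HK:KV = 4:3 ⇒ K = (3/7, 4/7)
3. B is the midpoint of HC ⇒ B = (1/2, 1/4)
4. G is the centroid of triangle BHK ⇒ G = (9/14, 23/84)
line CG meets HK at F = (27/35, 8/35)
G = C + t·(F−C) with t = 5/6, so CG:GF = 5/6:1/6

CG:GF = 5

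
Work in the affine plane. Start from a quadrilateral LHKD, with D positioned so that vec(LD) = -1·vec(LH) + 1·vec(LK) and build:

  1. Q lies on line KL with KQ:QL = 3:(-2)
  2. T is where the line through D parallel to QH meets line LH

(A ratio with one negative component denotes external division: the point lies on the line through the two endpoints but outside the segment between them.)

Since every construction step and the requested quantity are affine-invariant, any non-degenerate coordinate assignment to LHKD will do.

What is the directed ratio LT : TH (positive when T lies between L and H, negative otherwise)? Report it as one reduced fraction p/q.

Set L = (0, 0), H = (1, 0), K = (0, 1), D = (-1, 1); any affine frame gives the same invariant.
1. Q lies on line KL with KQ:QL = 3:(-2) ⇒ Q = (0, -2)
2. T is where the line through D parallel to QH meets line LH ⇒ T = (-3/2, 0)
T = L + t·(H−L) with t = -3/2, so LT:TH = t:(1−t) = -3/2:5/2

LT:TH = -3/5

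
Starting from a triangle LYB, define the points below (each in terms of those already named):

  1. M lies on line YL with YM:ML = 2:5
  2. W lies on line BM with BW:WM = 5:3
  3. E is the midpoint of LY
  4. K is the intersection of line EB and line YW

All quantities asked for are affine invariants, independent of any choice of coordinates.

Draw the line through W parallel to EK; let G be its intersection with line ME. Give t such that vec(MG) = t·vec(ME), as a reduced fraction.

t = 3/8

Work in coordinates with L = (0, 0), Y = (1, 0), B = (0, 1).
1. M lies on line YL with YM:ML = 2:5 ⇒ M = (5/7, 0)
2. W lies on line BM with BW:WM = 5:3 ⇒ W = (25/56, 3/8)
3. E is the midpoint of LY ⇒ E = (1/2, 0)
4. K is the intersection of line EB and line YW ⇒ K = (10/41, 21/41)
through W parallel to EK: direction (-21/82, 21/41); meets ME at G = (71/112, 0)
G = M + t·(E−M) with t = 3/8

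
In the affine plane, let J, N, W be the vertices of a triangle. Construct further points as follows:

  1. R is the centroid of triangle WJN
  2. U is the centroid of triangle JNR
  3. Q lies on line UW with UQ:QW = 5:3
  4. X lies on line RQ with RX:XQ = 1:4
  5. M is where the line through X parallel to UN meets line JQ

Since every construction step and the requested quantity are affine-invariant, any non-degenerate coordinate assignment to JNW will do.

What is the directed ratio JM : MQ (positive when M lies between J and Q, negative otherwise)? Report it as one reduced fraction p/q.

Choose coordinates J = (0, 0), N = (1, 0), W = (0, 1).
1. R is the centroid of triangle WJN ⇒ R = (1/3, 1/3)
2. U is the centroid of triangle JNR ⇒ U = (4/9, 1/9)
3. Q lies on line UW with UQ:QW = 5:3 ⇒ Q = (1/6, 2/3)
4. X lies on line RQ with RX:XQ = 1:4 ⇒ X = (3/10, 2/5)
5. M is where the line through X parallel to UN meets line JQ ⇒ M = (23/210, 46/105)
M = J + t·(Q−J) with t = 23/35, so JM:MQ = t:(1−t) = 23/35:12/35

JM:MQ = 23/12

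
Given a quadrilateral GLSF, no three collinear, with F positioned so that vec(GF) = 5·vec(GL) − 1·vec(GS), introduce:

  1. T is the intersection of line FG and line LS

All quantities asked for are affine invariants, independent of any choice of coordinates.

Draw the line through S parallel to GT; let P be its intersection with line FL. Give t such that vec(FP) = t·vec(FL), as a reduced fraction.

Work in coordinates with G = (0, 0), L = (1, 0), S = (0, 1), F = (5, -1).
1. T is the intersection of line FG and line LS ⇒ T = (5/4, -1/4)
through S parallel to GT: direction (5/4, -1/4); meets FL at P = (-15, 4)
P = F + t·(L−F) with t = 5

t = 5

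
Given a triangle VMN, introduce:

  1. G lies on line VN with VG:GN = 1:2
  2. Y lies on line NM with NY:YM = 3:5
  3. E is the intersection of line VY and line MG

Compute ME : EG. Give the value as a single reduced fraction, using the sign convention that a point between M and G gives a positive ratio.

Set V = (0, 0), M = (1, 0), N = (0, 1); any affine frame gives the same invariant.
1. G lies on line VN with VG:GN = 1:2 ⇒ G = (0, 1/3)
2. Y lies on line NM with NY:YM = 3:5 ⇒ Y = (3/8, 5/8)
3. E is the intersection of line VY and line MG ⇒ E = (1/6, 5/18)
E = M + t·(G−M) with t = 5/6, so ME:EG = t:(1−t) = 5/6:1/6

ME:EG = 5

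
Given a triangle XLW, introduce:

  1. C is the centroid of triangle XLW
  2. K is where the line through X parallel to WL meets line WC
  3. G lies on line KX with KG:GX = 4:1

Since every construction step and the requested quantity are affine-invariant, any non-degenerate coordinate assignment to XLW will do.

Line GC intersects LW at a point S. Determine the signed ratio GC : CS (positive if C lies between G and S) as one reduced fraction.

Work in coordinates with X = (0, 0), L = (1, 0), W = (0, 1).
1. C is the centroid of triangle XLW ⇒ C = (1/3, 1/3)
2. K is where the line through X parallel to WL meets line WC ⇒ K = (1, -1)
3. G lies on line KX with KG:GX = 4:1 ⇒ G = (1/5, -1/5)
line GC meets LW at S = (2/5, 3/5)
C = G + t·(S−G) with t = 2/3, so GC:CS = 2/3:1/3

GC:CS = 2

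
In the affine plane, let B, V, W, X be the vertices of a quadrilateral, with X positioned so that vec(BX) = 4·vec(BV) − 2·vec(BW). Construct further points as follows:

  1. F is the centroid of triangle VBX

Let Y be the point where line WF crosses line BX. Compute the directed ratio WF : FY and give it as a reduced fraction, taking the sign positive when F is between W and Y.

Work in coordinates with B = (0, 0), V = (1, 0), W = (0, 1), X = (4, -2).
1. F is the centroid of triangle VBX ⇒ F = (5/3, -2/3)
line WF meets BX at Y = (2, -1)
F = W + t·(Y−W) with t = 5/6, so WF:FY = 5/6:1/6

WF:FY = 5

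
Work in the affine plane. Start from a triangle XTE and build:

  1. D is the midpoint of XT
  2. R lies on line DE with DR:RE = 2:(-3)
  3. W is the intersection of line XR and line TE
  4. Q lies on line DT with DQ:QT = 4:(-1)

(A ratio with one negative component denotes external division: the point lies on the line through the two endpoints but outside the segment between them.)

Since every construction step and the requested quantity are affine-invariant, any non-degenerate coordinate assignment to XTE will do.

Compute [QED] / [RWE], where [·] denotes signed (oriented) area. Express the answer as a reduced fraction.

Work in coordinates with X = (0, 0), T = (1, 0), E = (0, 1).
1. D is the midpoint of XT ⇒ D = (1/2, 0)
2. R lies on line DE with DR:RE = 2:(-3) ⇒ R = (3/2, -2)
3. W is the intersection of line XR and line TE ⇒ W = (-3, 4)
4. Q lies on line DT with DQ:QT = 4:(-1) ⇒ Q = (7/6, 0)
2·[QED] = 2/3, 2·[RWE] = -9/2
[QED]:[RWE] = 2/3:-9/2 = -4/27

[QED]:[RWE] = -4/27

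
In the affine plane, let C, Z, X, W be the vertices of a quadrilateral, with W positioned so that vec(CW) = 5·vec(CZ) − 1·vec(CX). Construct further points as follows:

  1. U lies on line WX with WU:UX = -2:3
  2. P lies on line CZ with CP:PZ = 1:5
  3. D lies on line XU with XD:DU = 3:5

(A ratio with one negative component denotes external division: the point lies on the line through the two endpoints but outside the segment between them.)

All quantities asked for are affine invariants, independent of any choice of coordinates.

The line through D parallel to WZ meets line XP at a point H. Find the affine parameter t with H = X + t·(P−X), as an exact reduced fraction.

Assign C = (0, 0), Z = (1, 0), X = (0, 1), W = (5, -1) — the answer is frame-independent, so this choice is without loss of generality.
1. U lies on line WX with WU:UX = -2:3 ⇒ U = (15, -5)
2. P lies on line CZ with CP:PZ = 1:5 ⇒ P = (1/6, 0)
3. D lies on line XU with XD:DU = 3:5 ⇒ D = (45/8, -5/4)
through D parallel to WZ: direction (-4, 1); meets XP at H = (27/184, 11/92)
H = X + t·(P−X) with t = 81/92

t = 81/92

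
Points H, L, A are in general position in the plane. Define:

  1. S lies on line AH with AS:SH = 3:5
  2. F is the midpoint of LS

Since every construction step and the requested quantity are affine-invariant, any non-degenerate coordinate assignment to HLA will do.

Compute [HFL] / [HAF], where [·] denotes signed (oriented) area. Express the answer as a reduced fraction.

[HFL]:[HAF] = 5/8

Assign H = (0, 0), L = (1, 0), A = (0, 1) — the answer is frame-independent, so this choice is without loss of generality.
1. S lies on line AH with AS:SH = 3:5 ⇒ S = (0, 5/8)
2. F is the midpoint of LS ⇒ F = (1/2, 5/16)
2·[HFL] = -5/16, 2·[HAF] = -1/2
[HFL]:[HAF] = -5/16:-1/2 = 5/8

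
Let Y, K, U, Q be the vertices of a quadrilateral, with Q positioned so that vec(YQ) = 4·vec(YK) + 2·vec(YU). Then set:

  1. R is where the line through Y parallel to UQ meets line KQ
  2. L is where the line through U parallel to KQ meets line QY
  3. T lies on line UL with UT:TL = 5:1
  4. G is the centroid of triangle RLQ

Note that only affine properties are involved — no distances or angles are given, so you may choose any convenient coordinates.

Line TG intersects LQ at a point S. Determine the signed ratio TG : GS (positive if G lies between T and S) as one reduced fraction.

TG:GS = -9/4

Choose coordinates Y = (0, 0), K = (1, 0), U = (0, 1), Q = (4, 2).
1. R is where the line through Y parallel to UQ meets line KQ ⇒ R = (8/5, 2/5)
2. L is where the line through U parallel to KQ meets line QY ⇒ L = (-6, -3)
3. T lies on line UL with UT:TL = 5:1 ⇒ T = (-5, -7/3)
4. G is the centroid of triangle RLQ ⇒ G = (-2/15, -1/5)
line TG meets LQ at S = (-62/27, -31/27)
G = T + t·(S−T) with t = 9/5, so TG:GS = 9/5:-4/5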